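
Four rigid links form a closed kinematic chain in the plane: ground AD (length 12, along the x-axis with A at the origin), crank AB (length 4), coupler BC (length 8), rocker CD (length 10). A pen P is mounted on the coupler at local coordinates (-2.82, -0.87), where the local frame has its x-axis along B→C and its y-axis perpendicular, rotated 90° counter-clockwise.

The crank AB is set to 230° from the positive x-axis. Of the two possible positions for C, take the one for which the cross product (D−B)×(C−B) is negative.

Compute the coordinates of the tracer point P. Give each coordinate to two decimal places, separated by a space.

A=(0,0), D=(12.00,0)
B = A + 4.00·(cos230°, sin230°) = (-2.5712, -3.0642)
|BD| = 14.8898
circle(B,8.00) ∩ circle(D,10.00): a=6.2360, h=5.0112
  candidates: C₊=(2.5002,3.1230) cross=74.615; C₋=(4.5627,-6.6848) cross=-74.615
  mode - wants cross < 0 → take C=(4.5627,-6.6848) (cross=-74.615)
ex = (C−B)/|BC| = (0.8917,-0.4526); ey = (0.4526,0.8917)
P = B + -2.82·ex + -0.87·ey = (-5.4796,-2.5637)

-5.48 -2.56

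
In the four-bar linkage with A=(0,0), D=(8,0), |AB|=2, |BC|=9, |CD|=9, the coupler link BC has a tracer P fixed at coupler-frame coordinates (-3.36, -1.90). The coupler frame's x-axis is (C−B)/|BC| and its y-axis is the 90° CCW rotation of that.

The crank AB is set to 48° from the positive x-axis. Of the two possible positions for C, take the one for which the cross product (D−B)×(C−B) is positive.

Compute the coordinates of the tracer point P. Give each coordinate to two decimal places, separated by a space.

0.98 -2.36

A=(0,0), D=(8.00,0)
B = A + 2.00·(cos48°, sin48°) = (1.3383, 1.4863)
|BD| = 6.8255
circle(B,9.00) ∩ circle(D,9.00): a=3.4128, h=8.3278
  candidates: C₊=(6.4826,8.8712) cross=56.842; C₋=(2.8557,-7.3849) cross=-56.842
  mode + wants cross > 0 → take C=(6.4826,8.8712) (cross=56.842)
ex = (C−B)/|BC| = (0.5716,0.8205); ey = (-0.8205,0.5716)
P = B + -3.36·ex + -1.90·ey = (0.9768,-2.3567)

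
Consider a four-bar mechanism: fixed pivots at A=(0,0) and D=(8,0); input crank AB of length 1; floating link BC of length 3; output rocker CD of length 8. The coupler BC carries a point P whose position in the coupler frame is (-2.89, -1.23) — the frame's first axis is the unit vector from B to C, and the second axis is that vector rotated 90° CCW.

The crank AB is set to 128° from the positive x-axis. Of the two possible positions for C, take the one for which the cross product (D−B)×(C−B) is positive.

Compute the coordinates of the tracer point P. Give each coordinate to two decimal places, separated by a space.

-0.87 -2.34

A=(0,0), D=(8.00,0)
B = A + 1.00·(cos128°, sin128°) = (-0.6157, 0.7880)
|BD| = 8.6516
circle(B,3.00) ∩ circle(D,8.00): a=1.1472, h=2.7720
  candidates: C₊=(0.7793,3.4440) cross=23.982; C₋=(0.2743,-2.0769) cross=-23.982
  mode + wants cross > 0 → take C=(0.7793,3.4440) (cross=23.982)
ex = (C−B)/|BC| = (0.4650,0.8853); ey = (-0.8853,0.4650)
P = B + -2.89·ex + -1.23·ey = (-0.8705,-2.3425)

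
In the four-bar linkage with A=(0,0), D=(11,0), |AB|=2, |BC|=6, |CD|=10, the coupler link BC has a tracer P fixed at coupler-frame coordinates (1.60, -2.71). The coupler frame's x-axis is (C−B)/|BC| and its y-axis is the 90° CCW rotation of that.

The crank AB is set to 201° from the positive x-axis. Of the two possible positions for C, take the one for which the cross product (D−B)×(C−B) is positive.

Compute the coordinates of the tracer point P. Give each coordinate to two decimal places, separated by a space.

1.25 -1.13

A=(0,0), D=(11.00,0)
B = A + 2.00·(cos201°, sin201°) = (-1.8672, -0.7167)
|BD| = 12.8871
circle(B,6.00) ∩ circle(D,10.00): a=3.9605, h=4.5072
  candidates: C₊=(1.8365,4.0038) cross=58.085; C₋=(2.3378,-4.9967) cross=-58.085
  mode + wants cross > 0 → take C=(1.8365,4.0038) (cross=58.085)
ex = (C−B)/|BC| = (0.6173,0.7867); ey = (-0.7867,0.6173)
P = B + 1.60·ex + -2.71·ey = (1.2526,-1.1308)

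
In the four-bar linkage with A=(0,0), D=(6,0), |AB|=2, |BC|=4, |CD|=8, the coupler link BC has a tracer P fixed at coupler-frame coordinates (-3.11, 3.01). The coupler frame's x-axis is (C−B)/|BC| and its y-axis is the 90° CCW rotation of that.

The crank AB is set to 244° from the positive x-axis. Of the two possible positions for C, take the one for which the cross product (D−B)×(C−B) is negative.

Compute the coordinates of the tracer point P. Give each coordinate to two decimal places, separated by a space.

A=(0,0), D=(6.00,0)
B = A + 2.00·(cos244°, sin244°) = (-0.8767, -1.7976)
|BD| = 7.1078
circle(B,4.00) ∩ circle(D,8.00): a=0.1773, h=3.9961
  candidates: C₊=(-1.7158,2.1134) cross=28.403; C₋=(0.3054,-5.6189) cross=-28.403
  mode - wants cross < 0 → take C=(0.3054,-5.6189) (cross=-28.403)
ex = (C−B)/|BC| = (0.2955,-0.9553); ey = (0.9553,0.2955)
P = B + -3.11·ex + 3.01·ey = (1.0796,2.0631)

1.08 2.06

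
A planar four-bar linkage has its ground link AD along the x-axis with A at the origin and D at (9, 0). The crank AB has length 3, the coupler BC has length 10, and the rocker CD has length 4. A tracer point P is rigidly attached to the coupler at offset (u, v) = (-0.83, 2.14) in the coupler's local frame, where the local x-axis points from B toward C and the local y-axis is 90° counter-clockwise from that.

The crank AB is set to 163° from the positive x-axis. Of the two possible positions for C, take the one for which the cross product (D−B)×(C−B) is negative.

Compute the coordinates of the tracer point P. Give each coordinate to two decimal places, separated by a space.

A=(0,0), D=(9.00,0)
B = A + 3.00·(cos163°, sin163°) = (-2.8689, 0.8771)
|BD| = 11.9013
circle(B,10.00) ∩ circle(D,4.00): a=9.4797, h=3.1837
  candidates: C₊=(6.8196,3.3535) cross=37.890; C₋=(6.3503,-2.9966) cross=-37.890
  mode - wants cross < 0 → take C=(6.3503,-2.9966) (cross=-37.890)
ex = (C−B)/|BC| = (0.9219,-0.3874); ey = (0.3874,0.9219)
P = B + -0.83·ex + 2.14·ey = (-2.8051,3.1716)

-2.81 3.17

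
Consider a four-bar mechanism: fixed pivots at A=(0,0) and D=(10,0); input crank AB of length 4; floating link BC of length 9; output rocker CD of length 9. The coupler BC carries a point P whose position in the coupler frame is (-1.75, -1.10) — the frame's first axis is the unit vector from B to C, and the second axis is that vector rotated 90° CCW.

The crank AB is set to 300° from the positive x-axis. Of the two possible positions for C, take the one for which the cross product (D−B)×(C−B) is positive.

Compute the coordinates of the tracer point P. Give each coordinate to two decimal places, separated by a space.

2.93 -5.31

A=(0,0), D=(10.00,0)
B = A + 4.00·(cos300°, sin300°) = (2.0000, -3.4641)
|BD| = 8.7178
circle(B,9.00) ∩ circle(D,9.00): a=4.3589, h=7.8740
  candidates: C₊=(2.8712,5.4936) cross=68.644; C₋=(9.1288,-8.9577) cross=-68.644
  mode + wants cross > 0 → take C=(2.8712,5.4936) (cross=68.644)
ex = (C−B)/|BC| = (0.0968,0.9953); ey = (-0.9953,0.0968)
P = B + -1.75·ex + -1.10·ey = (2.9254,-5.3124)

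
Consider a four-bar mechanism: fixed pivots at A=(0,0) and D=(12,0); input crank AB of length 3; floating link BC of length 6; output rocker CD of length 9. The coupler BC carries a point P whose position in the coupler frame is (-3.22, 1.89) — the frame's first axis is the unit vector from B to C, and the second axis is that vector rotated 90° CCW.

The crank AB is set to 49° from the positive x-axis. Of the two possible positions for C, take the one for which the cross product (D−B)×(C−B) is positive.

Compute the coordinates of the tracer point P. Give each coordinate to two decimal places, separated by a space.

A=(0,0), D=(12.00,0)
B = A + 3.00·(cos49°, sin49°) = (1.9682, 2.2641)
|BD| = 10.2842
circle(B,6.00) ∩ circle(D,9.00): a=2.9542, h=5.2223
  candidates: C₊=(5.9997,6.7079) cross=53.707; C₋=(3.7002,-3.4804) cross=-53.707
  mode + wants cross > 0 → take C=(5.9997,6.7079) (cross=53.707)
ex = (C−B)/|BC| = (0.6719,0.7406); ey = (-0.7406,0.6719)
P = B + -3.22·ex + 1.89·ey = (-1.5952,1.1492)

-1.60 1.15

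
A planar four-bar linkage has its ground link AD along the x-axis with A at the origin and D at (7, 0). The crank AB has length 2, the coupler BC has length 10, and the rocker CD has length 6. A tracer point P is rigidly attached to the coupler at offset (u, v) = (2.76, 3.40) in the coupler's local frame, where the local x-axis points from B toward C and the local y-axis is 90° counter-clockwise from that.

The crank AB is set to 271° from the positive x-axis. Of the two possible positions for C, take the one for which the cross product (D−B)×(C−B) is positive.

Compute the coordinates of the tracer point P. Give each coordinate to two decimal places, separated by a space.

-0.98 2.26

A=(0,0), D=(7.00,0)
B = A + 2.00·(cos271°, sin271°) = (0.0349, -1.9997)
|BD| = 7.2465
circle(B,10.00) ∩ circle(D,6.00): a=8.0392, h=5.9474
  candidates: C₊=(6.1207,5.9352) cross=43.098; C₋=(9.4031,-5.4977) cross=-43.098
  mode + wants cross > 0 → take C=(6.1207,5.9352) (cross=43.098)
ex = (C−B)/|BC| = (0.6086,0.7935); ey = (-0.7935,0.6086)
P = B + 2.76·ex + 3.40·ey = (-0.9833,2.2595)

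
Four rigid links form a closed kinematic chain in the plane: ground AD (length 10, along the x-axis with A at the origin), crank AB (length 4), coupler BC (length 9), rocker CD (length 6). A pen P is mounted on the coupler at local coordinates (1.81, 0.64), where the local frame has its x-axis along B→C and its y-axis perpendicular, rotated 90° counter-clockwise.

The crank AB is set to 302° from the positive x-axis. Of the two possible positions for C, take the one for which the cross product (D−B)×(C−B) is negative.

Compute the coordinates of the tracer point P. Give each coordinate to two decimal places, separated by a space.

4.04 -3.29

A=(0,0), D=(10.00,0)
B = A + 4.00·(cos302°, sin302°) = (2.1197, -3.3922)
|BD| = 8.5794
circle(B,9.00) ∩ circle(D,6.00): a=6.9123, h=5.7637
  candidates: C₊=(6.1898,4.6349) cross=49.449; C₋=(10.7476,-5.9532) cross=-49.449
  mode - wants cross < 0 → take C=(10.7476,-5.9532) (cross=-49.449)
ex = (C−B)/|BC| = (0.9587,-0.2846); ey = (0.2846,0.9587)
P = B + 1.81·ex + 0.64·ey = (4.0370,-3.2937)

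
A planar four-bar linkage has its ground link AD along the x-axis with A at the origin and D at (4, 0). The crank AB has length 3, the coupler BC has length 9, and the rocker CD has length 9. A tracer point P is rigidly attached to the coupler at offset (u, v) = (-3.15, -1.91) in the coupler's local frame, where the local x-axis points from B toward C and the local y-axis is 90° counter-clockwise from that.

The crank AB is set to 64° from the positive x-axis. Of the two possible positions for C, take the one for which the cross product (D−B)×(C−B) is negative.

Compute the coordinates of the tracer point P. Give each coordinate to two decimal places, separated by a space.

1.42 6.38

A=(0,0), D=(4.00,0)
B = A + 3.00·(cos64°, sin64°) = (1.3151, 2.6964)
|BD| = 3.8051
circle(B,9.00) ∩ circle(D,9.00): a=1.9026, h=8.7966
  candidates: C₊=(8.8910,7.5550) cross=33.472; C₋=(-3.5759,-4.8586) cross=-33.472
  mode - wants cross < 0 → take C=(-3.5759,-4.8586) (cross=-33.472)
ex = (C−B)/|BC| = (-0.5434,-0.8394); ey = (0.8394,-0.5434)
P = B + -3.15·ex + -1.91·ey = (1.4236,6.3786)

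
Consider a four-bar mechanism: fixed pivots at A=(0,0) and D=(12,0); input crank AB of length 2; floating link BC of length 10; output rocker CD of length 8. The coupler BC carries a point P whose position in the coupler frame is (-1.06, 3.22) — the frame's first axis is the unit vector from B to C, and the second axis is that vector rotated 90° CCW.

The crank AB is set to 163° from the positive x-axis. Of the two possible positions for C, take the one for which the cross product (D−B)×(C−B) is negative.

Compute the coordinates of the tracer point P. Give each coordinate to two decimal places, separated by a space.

-0.83 3.80

A=(0,0), D=(12.00,0)
B = A + 2.00·(cos163°, sin163°) = (-1.9126, 0.5847)
|BD| = 13.9249
circle(B,10.00) ∩ circle(D,8.00): a=8.2551, h=5.6439
  candidates: C₊=(6.5722,5.8770) cross=78.590; C₋=(6.0982,-5.4008) cross=-78.590
  mode - wants cross < 0 → take C=(6.0982,-5.4008) (cross=-78.590)
ex = (C−B)/|BC| = (0.8011,-0.5986); ey = (0.5986,0.8011)
P = B + -1.06·ex + 3.22·ey = (-0.8344,3.7987)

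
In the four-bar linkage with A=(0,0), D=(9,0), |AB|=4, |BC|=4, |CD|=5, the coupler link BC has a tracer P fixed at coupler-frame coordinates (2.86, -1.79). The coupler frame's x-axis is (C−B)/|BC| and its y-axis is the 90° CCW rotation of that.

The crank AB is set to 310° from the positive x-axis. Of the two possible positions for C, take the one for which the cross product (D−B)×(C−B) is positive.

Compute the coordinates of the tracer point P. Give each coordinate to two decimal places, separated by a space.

A=(0,0), D=(9.00,0)
B = A + 4.00·(cos310°, sin310°) = (2.5712, -3.0642)
|BD| = 7.1217
circle(B,4.00) ∩ circle(D,5.00): a=2.9290, h=2.7241
  candidates: C₊=(4.0431,0.6551) cross=19.401; C₋=(6.3873,-4.2631) cross=-19.401
  mode + wants cross > 0 → take C=(4.0431,0.6551) (cross=19.401)
ex = (C−B)/|BC| = (0.3680,0.9298); ey = (-0.9298,0.3680)
P = B + 2.86·ex + -1.79·ey = (5.2880,-1.0636)

5.29 -1.06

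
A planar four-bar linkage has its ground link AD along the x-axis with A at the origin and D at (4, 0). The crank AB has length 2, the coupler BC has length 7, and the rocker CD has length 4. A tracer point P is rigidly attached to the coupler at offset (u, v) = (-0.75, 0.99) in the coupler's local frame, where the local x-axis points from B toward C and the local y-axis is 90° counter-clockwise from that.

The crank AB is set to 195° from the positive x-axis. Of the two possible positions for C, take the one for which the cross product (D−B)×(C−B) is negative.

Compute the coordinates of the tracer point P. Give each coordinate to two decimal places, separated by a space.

-2.09 0.71

A=(0,0), D=(4.00,0)
B = A + 2.00·(cos195°, sin195°) = (-1.9319, -0.5176)
|BD| = 5.9544
circle(B,7.00) ∩ circle(D,4.00): a=5.7483, h=3.9947
  candidates: C₊=(3.4474,3.9616) cross=23.786; C₋=(4.1419,-3.9975) cross=-23.786
  mode - wants cross < 0 → take C=(4.1419,-3.9975) (cross=-23.786)
ex = (C−B)/|BC| = (0.8677,-0.4971); ey = (0.4971,0.8677)
P = B + -0.75·ex + 0.99·ey = (-2.0905,0.7142)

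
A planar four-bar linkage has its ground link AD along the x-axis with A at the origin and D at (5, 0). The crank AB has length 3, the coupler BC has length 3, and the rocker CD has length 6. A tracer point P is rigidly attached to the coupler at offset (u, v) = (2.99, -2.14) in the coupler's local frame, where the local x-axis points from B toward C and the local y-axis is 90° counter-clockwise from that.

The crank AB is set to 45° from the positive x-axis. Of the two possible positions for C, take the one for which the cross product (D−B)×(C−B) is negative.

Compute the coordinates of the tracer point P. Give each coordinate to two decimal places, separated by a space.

-1.25 3.59

A=(0,0), D=(5.00,0)
B = A + 3.00·(cos45°, sin45°) = (2.1213, 2.1213)
|BD| = 3.5759
circle(B,3.00) ∩ circle(D,6.00): a=-1.9874, h=2.2473
  candidates: C₊=(1.8546,5.1094) cross=8.036; C₋=(-0.8117,1.4912) cross=-8.036
  mode - wants cross < 0 → take C=(-0.8117,1.4912) (cross=-8.036)
ex = (C−B)/|BC| = (-0.9777,-0.2101); ey = (0.2101,-0.9777)
P = B + 2.99·ex + -2.14·ey = (-1.2515,3.5855)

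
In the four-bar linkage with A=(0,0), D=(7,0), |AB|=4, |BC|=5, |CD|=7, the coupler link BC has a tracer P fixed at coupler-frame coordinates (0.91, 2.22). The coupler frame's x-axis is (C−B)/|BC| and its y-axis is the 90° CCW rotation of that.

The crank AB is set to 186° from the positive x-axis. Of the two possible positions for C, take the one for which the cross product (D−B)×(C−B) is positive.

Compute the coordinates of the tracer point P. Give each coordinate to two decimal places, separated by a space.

A=(0,0), D=(7.00,0)
B = A + 4.00·(cos186°, sin186°) = (-3.9781, -0.4181)
|BD| = 10.9860
circle(B,5.00) ∩ circle(D,7.00): a=4.4007, h=2.3735
  candidates: C₊=(0.3291,2.1212) cross=26.076; C₋=(0.5098,-2.6224) cross=-26.076
  mode + wants cross > 0 → take C=(0.3291,2.1212) (cross=26.076)
ex = (C−B)/|BC| = (0.8614,0.5079); ey = (-0.5079,0.8614)
P = B + 0.91·ex + 2.22·ey = (-4.3216,1.9564)

-4.32 1.96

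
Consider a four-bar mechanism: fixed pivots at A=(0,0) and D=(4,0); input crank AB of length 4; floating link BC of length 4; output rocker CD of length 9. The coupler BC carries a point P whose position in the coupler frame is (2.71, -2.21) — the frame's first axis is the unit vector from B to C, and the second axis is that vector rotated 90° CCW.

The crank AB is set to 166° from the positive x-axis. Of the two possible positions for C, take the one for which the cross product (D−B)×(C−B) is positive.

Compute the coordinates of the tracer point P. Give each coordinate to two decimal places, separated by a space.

-1.43 3.46

A=(0,0), D=(4.00,0)
B = A + 4.00·(cos166°, sin166°) = (-3.8812, 0.9677)
|BD| = 7.9404
circle(B,4.00) ∩ circle(D,9.00): a=-0.1228, h=3.9981
  candidates: C₊=(-3.5158,4.9510) cross=31.747; C₋=(-4.4903,-2.9857) cross=-31.747
  mode + wants cross > 0 → take C=(-3.5158,4.9510) (cross=31.747)
ex = (C−B)/|BC| = (0.0913,0.9958); ey = (-0.9958,0.0913)
P = B + 2.71·ex + -2.21·ey = (-1.4329,3.4645)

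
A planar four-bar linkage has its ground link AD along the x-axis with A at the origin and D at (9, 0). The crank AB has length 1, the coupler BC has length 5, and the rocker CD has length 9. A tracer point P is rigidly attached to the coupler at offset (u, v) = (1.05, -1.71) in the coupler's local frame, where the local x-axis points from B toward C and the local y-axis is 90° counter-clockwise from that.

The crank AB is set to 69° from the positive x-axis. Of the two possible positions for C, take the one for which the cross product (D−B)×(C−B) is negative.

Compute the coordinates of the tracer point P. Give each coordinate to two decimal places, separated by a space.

-1.21 -0.31

A=(0,0), D=(9.00,0)
B = A + 1.00·(cos69°, sin69°) = (0.3584, 0.9336)
|BD| = 8.6919
circle(B,5.00) ∩ circle(D,9.00): a=1.1246, h=4.8719
  candidates: C₊=(1.9997,5.6565) cross=42.346; C₋=(0.9532,-4.0309) cross=-42.346
  mode - wants cross < 0 → take C=(0.9532,-4.0309) (cross=-42.346)
ex = (C−B)/|BC| = (0.1190,-0.9929); ey = (0.9929,0.1190)
P = B + 1.05·ex + -1.71·ey = (-1.2146,-0.3124)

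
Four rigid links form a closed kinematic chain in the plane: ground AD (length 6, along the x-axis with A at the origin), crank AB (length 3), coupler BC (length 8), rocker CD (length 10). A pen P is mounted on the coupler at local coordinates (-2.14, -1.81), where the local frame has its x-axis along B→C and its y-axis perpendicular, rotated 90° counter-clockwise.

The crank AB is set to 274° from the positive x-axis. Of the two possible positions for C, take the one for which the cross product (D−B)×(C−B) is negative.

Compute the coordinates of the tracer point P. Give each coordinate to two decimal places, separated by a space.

-2.44 -2.09

A=(0,0), D=(6.00,0)
B = A + 3.00·(cos274°, sin274°) = (0.2093, -2.9927)
|BD| = 6.5183
circle(B,8.00) ∩ circle(D,10.00): a=0.4977, h=7.9845
  candidates: C₊=(-3.0144,4.3291) cross=52.046; C₋=(4.3173,-9.8574) cross=-52.046
  mode - wants cross < 0 → take C=(4.3173,-9.8574) (cross=-52.046)
ex = (C−B)/|BC| = (0.5135,-0.8581); ey = (0.8581,0.5135)
P = B + -2.14·ex + -1.81·ey = (-2.4428,-2.0858)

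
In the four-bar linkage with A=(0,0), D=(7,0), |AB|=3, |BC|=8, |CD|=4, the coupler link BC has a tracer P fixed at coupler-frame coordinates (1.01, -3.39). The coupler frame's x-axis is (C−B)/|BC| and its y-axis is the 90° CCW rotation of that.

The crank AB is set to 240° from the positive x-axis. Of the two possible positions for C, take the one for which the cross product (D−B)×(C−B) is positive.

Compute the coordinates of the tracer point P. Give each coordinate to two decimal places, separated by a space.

1.57 -4.35

A=(0,0), D=(7.00,0)
B = A + 3.00·(cos240°, sin240°) = (-1.5000, -2.5981)
|BD| = 8.8882
circle(B,8.00) ∩ circle(D,4.00): a=7.1443, h=3.5998
  candidates: C₊=(4.2800,2.9329) cross=31.996; C₋=(6.3845,-3.9524) cross=-31.996
  mode + wants cross > 0 → take C=(4.2800,2.9329) (cross=31.996)
ex = (C−B)/|BC| = (0.7225,0.6914); ey = (-0.6914,0.7225)
P = B + 1.01·ex + -3.39·ey = (1.5735,-4.3491)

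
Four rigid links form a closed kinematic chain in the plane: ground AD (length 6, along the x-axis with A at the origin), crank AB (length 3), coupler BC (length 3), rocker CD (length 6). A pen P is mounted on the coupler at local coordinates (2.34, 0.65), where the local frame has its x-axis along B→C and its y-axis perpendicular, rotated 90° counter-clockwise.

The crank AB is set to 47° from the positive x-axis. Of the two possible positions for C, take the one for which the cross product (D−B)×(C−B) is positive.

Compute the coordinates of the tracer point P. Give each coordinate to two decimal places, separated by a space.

A=(0,0), D=(6.00,0)
B = A + 3.00·(cos47°, sin47°) = (2.0460, 2.1941)
|BD| = 4.5220
circle(B,3.00) ∩ circle(D,6.00): a=-0.7245, h=2.9112
  candidates: C₊=(2.8251,5.0911) cross=13.164; C₋=(0.0000,0.0000) cross=-13.164
  mode + wants cross > 0 → take C=(2.8251,5.0911) (cross=13.164)
ex = (C−B)/|BC| = (0.2597,0.9657); ey = (-0.9657,0.2597)
P = B + 2.34·ex + 0.65·ey = (2.0260,4.6226)

2.03 4.62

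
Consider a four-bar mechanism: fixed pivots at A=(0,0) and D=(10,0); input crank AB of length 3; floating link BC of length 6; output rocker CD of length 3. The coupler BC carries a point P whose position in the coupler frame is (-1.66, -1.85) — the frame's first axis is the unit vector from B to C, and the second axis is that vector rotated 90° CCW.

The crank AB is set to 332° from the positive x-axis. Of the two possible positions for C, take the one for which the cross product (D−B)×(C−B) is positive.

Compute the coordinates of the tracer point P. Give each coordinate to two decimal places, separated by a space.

A=(0,0), D=(10.00,0)
B = A + 3.00·(cos332°, sin332°) = (2.6488, -1.4084)
|BD| = 7.4849
circle(B,6.00) ∩ circle(D,3.00): a=5.5461, h=2.2893
  candidates: C₊=(7.6651,1.8836) cross=17.135; C₋=(8.5266,-2.6133) cross=-17.135
  mode + wants cross > 0 → take C=(7.6651,1.8836) (cross=17.135)
ex = (C−B)/|BC| = (0.8360,0.5487); ey = (-0.5487,0.8360)
P = B + -1.66·ex + -1.85·ey = (2.2761,-3.8659)

2.28 -3.87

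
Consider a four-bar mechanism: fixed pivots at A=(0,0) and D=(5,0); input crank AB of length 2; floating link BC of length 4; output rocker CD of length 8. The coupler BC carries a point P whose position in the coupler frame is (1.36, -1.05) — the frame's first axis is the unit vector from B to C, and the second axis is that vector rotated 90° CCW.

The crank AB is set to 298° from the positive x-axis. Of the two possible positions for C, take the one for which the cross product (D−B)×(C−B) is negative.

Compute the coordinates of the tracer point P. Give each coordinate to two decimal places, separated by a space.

A=(0,0), D=(5.00,0)
B = A + 2.00·(cos298°, sin298°) = (0.9389, -1.7659)
|BD| = 4.4284
circle(B,4.00) ∩ circle(D,8.00): a=-3.2054, h=2.3928
  candidates: C₊=(-2.9547,-0.8498) cross=10.596; C₋=(-1.0464,-5.2384) cross=-10.596
  mode - wants cross < 0 → take C=(-1.0464,-5.2384) (cross=-10.596)
ex = (C−B)/|BC| = (-0.4963,-0.8681); ey = (0.8681,-0.4963)
P = B + 1.36·ex + -1.05·ey = (-0.6476,-2.4254)

-0.65 -2.43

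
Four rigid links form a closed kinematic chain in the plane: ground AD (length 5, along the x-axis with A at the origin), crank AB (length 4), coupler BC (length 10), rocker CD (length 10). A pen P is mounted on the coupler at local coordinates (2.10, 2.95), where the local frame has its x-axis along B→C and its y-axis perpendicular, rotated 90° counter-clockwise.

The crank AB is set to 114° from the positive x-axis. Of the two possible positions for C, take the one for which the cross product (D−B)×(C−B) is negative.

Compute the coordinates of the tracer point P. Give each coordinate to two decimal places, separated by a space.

A=(0,0), D=(5.00,0)
B = A + 4.00·(cos114°, sin114°) = (-1.6269, 3.6542)
|BD| = 7.5677
circle(B,10.00) ∩ circle(D,10.00): a=3.7838, h=9.2565
  candidates: C₊=(6.1562,9.9329) cross=70.050; C₋=(-2.7831,-6.2788) cross=-70.050
  mode - wants cross < 0 → take C=(-2.7831,-6.2788) (cross=-70.050)
ex = (C−B)/|BC| = (-0.1156,-0.9933); ey = (0.9933,-0.1156)
P = B + 2.10·ex + 2.95·ey = (1.0605,1.2272)

1.06 1.23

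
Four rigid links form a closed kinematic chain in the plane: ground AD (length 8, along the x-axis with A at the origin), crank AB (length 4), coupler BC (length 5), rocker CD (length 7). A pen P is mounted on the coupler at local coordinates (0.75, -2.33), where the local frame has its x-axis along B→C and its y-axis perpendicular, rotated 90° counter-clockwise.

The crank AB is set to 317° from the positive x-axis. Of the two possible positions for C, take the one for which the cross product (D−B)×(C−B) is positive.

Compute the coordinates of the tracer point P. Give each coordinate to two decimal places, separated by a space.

A=(0,0), D=(8.00,0)
B = A + 4.00·(cos317°, sin317°) = (2.9254, -2.7280)
|BD| = 5.7614
circle(B,5.00) ∩ circle(D,7.00): a=0.7978, h=4.9359
  candidates: C₊=(1.2910,1.9973) cross=28.438; C₋=(5.9653,-6.6978) cross=-28.438
  mode + wants cross > 0 → take C=(1.2910,1.9973) (cross=28.438)
ex = (C−B)/|BC| = (-0.3269,0.9451); ey = (-0.9451,-0.3269)
P = B + 0.75·ex + -2.33·ey = (4.8823,-1.2576)

4.88 -1.26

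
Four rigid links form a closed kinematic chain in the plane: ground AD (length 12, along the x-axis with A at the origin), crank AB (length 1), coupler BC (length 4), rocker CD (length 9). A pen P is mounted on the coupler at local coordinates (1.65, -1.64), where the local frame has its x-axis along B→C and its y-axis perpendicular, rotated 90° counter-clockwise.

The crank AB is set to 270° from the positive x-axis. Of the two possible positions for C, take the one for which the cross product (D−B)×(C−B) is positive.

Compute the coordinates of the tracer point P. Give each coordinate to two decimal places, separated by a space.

2.31 -1.25

A=(0,0), D=(12.00,0)
B = A + 1.00·(cos270°, sin270°) = (-0.0000, -1.0000)
|BD| = 12.0416
circle(B,4.00) ∩ circle(D,9.00): a=3.3218, h=2.2283
  candidates: C₊=(3.1253,1.4965) cross=26.833; C₋=(3.4954,-2.9448) cross=-26.833
  mode + wants cross > 0 → take C=(3.1253,1.4965) (cross=26.833)
ex = (C−B)/|BC| = (0.7813,0.6241); ey = (-0.6241,0.7813)
P = B + 1.65·ex + -1.64·ey = (2.3128,-1.2516)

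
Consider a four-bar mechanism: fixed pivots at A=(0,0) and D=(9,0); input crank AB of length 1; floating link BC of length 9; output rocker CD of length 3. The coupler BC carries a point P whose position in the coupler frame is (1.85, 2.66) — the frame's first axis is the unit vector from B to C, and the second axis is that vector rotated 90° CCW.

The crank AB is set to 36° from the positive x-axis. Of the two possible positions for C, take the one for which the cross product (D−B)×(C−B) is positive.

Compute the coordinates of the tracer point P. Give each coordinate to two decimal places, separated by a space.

A=(0,0), D=(9.00,0)
B = A + 1.00·(cos36°, sin36°) = (0.8090, 0.5878)
|BD| = 8.2120
circle(B,9.00) ∩ circle(D,3.00): a=8.4898, h=2.9871
  candidates: C₊=(9.4909,2.9596) cross=24.530; C₋=(9.0633,-2.9993) cross=-24.530
  mode + wants cross > 0 → take C=(9.4909,2.9596) (cross=24.530)
ex = (C−B)/|BC| = (0.9647,0.2635); ey = (-0.2635,0.9647)
P = B + 1.85·ex + 2.66·ey = (1.8926,3.6413)

1.89 3.64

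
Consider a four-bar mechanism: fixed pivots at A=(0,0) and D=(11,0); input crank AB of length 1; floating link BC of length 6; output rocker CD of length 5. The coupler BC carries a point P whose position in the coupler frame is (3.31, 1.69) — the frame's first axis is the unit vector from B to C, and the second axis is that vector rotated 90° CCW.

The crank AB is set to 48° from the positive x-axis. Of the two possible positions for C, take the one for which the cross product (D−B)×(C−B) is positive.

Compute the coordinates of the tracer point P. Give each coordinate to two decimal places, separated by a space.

3.48 3.17

A=(0,0), D=(11.00,0)
B = A + 1.00·(cos48°, sin48°) = (0.6691, 0.7431)
|BD| = 10.3576
circle(B,6.00) ∩ circle(D,5.00): a=5.7098, h=1.8434
  candidates: C₊=(6.4965,2.1722) cross=19.093; C₋=(6.2319,-1.5052) cross=-19.093
  mode + wants cross > 0 → take C=(6.4965,2.1722) (cross=19.093)
ex = (C−B)/|BC| = (0.9712,0.2382); ey = (-0.2382,0.9712)
P = B + 3.31·ex + 1.69·ey = (3.4814,3.1729)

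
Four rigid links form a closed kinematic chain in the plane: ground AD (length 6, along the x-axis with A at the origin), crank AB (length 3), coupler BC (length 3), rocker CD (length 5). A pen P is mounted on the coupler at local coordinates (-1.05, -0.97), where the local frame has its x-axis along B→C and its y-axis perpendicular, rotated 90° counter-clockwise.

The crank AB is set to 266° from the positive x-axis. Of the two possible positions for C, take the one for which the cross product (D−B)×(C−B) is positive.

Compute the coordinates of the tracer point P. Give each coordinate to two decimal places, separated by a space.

0.25 -4.35

A=(0,0), D=(6.00,0)
B = A + 3.00·(cos266°, sin266°) = (-0.2093, -2.9927)
|BD| = 6.8928
circle(B,3.00) ∩ circle(D,5.00): a=2.2858, h=1.9430
  candidates: C₊=(1.0063,-0.2500) cross=13.393; C₋=(2.6934,-3.7505) cross=-13.393
  mode + wants cross > 0 → take C=(1.0063,-0.2500) (cross=13.393)
ex = (C−B)/|BC| = (0.4052,0.9142); ey = (-0.9142,0.4052)
P = B + -1.05·ex + -0.97·ey = (0.2521,-4.3457)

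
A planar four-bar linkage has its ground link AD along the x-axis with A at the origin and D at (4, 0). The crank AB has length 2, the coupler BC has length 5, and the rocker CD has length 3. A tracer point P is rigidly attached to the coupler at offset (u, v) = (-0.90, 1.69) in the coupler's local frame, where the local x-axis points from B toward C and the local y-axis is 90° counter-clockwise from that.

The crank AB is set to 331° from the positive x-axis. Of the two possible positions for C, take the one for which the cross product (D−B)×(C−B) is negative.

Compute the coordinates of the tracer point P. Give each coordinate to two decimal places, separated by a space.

A=(0,0), D=(4.00,0)
B = A + 2.00·(cos331°, sin331°) = (1.7492, -0.9696)
|BD| = 2.4507
circle(B,5.00) ∩ circle(D,3.00): a=4.4897, h=2.2006
  candidates: C₊=(5.0019,2.8277) cross=5.393; C₋=(6.7432,-1.2143) cross=-5.393
  mode - wants cross < 0 → take C=(6.7432,-1.2143) (cross=-5.393)
ex = (C−B)/|BC| = (0.9988,-0.0489); ey = (0.0489,0.9988)
P = B + -0.90·ex + 1.69·ey = (0.9330,0.7624)

0.93 0.76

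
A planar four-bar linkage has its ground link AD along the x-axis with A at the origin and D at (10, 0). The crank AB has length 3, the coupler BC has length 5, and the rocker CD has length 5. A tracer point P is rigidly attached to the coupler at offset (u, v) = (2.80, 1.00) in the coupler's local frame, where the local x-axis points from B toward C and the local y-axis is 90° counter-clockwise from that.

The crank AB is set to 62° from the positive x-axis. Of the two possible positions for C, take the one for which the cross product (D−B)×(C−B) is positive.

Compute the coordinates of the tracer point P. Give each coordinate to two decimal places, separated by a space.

A=(0,0), D=(10.00,0)
B = A + 3.00·(cos62°, sin62°) = (1.4084, 2.6488)
|BD| = 8.9906
circle(B,5.00) ∩ circle(D,5.00): a=4.4953, h=2.1891
  candidates: C₊=(6.3492,3.4163) cross=19.681; C₋=(5.0593,-0.7675) cross=-19.681
  mode + wants cross > 0 → take C=(6.3492,3.4163) (cross=19.681)
ex = (C−B)/|BC| = (0.9881,0.1535); ey = (-0.1535,0.9881)
P = B + 2.80·ex + 1.00·ey = (4.0217,4.0668)

4.02 4.07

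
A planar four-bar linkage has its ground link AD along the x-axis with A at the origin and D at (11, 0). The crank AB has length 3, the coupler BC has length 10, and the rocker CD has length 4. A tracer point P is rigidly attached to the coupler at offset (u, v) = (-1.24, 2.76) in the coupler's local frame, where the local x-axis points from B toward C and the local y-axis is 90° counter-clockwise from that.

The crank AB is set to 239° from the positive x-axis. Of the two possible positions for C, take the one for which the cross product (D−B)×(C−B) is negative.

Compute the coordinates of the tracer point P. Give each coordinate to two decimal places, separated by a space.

A=(0,0), D=(11.00,0)
B = A + 3.00·(cos239°, sin239°) = (-1.5451, -2.5715)
|BD| = 12.8060
circle(B,10.00) ∩ circle(D,4.00): a=9.6827, h=2.4991
  candidates: C₊=(7.4385,1.8210) cross=32.003; C₋=(8.4422,-3.0753) cross=-32.003
  mode - wants cross < 0 → take C=(8.4422,-3.0753) (cross=-32.003)
ex = (C−B)/|BC| = (0.9987,-0.0504); ey = (0.0504,0.9987)
P = B + -1.24·ex + 2.76·ey = (-2.6445,0.2475)

-2.64 0.25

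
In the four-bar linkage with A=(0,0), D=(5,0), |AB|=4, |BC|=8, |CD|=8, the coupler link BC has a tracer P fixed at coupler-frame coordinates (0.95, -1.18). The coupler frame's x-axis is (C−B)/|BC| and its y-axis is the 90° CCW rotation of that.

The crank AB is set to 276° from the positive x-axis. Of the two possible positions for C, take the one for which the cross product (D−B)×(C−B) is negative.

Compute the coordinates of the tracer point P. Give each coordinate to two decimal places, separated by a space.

A=(0,0), D=(5.00,0)
B = A + 4.00·(cos276°, sin276°) = (0.4181, -3.9781)
|BD| = 6.0679
circle(B,8.00) ∩ circle(D,8.00): a=3.0339, h=7.4024
  candidates: C₊=(-2.1439,3.6006) cross=44.917; C₋=(7.5621,-7.5786) cross=-44.917
  mode - wants cross < 0 → take C=(7.5621,-7.5786) (cross=-44.917)
ex = (C−B)/|BC| = (0.8930,-0.4501); ey = (0.4501,0.8930)
P = B + 0.95·ex + -1.18·ey = (0.7354,-5.4594)

0.74 -5.46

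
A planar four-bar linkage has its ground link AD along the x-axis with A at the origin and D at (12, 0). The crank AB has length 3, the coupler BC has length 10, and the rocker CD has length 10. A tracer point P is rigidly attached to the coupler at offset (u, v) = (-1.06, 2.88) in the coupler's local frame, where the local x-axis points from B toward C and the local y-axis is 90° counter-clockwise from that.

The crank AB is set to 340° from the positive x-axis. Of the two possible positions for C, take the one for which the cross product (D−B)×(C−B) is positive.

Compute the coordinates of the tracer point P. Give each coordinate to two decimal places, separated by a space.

A=(0,0), D=(12.00,0)
B = A + 3.00·(cos340°, sin340°) = (2.8191, -1.0261)
|BD| = 9.2381
circle(B,10.00) ∩ circle(D,10.00): a=4.6190, h=8.8693
  candidates: C₊=(6.4244,8.3014) cross=81.935; C₋=(8.3946,-9.3275) cross=-81.935
  mode + wants cross > 0 → take C=(6.4244,8.3014) (cross=81.935)
ex = (C−B)/|BC| = (0.3605,0.9327); ey = (-0.9327,0.3605)
P = B + -1.06·ex + 2.88·ey = (-0.2494,-0.9764)

-0.25 -0.98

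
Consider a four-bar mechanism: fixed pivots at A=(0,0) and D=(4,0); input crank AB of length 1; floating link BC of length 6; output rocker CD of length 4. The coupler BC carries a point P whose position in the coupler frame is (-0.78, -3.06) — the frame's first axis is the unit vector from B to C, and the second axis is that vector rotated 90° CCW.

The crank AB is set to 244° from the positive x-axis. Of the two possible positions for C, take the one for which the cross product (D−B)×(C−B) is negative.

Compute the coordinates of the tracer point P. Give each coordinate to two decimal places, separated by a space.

A=(0,0), D=(4.00,0)
B = A + 1.00·(cos244°, sin244°) = (-0.4384, -0.8988)
|BD| = 4.5285
circle(B,6.00) ∩ circle(D,4.00): a=4.4725, h=3.9996
  candidates: C₊=(3.1513,3.9089) cross=18.112; C₋=(4.7390,-3.9311) cross=-18.112
  mode - wants cross < 0 → take C=(4.7390,-3.9311) (cross=-18.112)
ex = (C−B)/|BC| = (0.8629,-0.5054); ey = (0.5054,0.8629)
P = B + -0.78·ex + -3.06·ey = (-2.6579,-3.1450)

-2.66 -3.15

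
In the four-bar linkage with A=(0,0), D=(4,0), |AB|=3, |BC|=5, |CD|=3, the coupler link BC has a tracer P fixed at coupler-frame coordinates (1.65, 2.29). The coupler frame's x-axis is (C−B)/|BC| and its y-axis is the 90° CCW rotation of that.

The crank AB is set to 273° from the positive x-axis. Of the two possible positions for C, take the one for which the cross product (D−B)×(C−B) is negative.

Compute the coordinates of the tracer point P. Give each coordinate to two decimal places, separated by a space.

1.70 -0.63

A=(0,0), D=(4.00,0)
B = A + 3.00·(cos273°, sin273°) = (0.1570, -2.9959)
|BD| = 4.8728
circle(B,5.00) ∩ circle(D,3.00): a=4.0782, h=2.8929
  candidates: C₊=(1.5947,1.7929) cross=14.096; C₋=(5.1519,-2.7700) cross=-14.096
  mode - wants cross < 0 → take C=(5.1519,-2.7700) (cross=-14.096)
ex = (C−B)/|BC| = (0.9990,0.0452); ey = (-0.0452,0.9990)
P = B + 1.65·ex + 2.29·ey = (1.7019,-0.6337)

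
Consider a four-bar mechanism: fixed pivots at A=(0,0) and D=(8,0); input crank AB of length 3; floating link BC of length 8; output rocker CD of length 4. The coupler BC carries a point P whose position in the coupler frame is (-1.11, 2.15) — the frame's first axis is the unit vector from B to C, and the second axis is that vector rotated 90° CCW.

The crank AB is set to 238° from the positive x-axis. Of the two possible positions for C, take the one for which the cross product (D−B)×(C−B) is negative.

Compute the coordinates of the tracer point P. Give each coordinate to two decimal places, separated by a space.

A=(0,0), D=(8.00,0)
B = A + 3.00·(cos238°, sin238°) = (-1.5898, -2.5441)
|BD| = 9.9215
circle(B,8.00) ∩ circle(D,4.00): a=7.3797, h=3.0886
  candidates: C₊=(4.7512,2.3336) cross=30.644; C₋=(6.3352,-3.6371) cross=-30.644
  mode - wants cross < 0 → take C=(6.3352,-3.6371) (cross=-30.644)
ex = (C−B)/|BC| = (0.9906,-0.1366); ey = (0.1366,0.9906)
P = B + -1.11·ex + 2.15·ey = (-2.3956,-0.2627)

-2.40 -0.26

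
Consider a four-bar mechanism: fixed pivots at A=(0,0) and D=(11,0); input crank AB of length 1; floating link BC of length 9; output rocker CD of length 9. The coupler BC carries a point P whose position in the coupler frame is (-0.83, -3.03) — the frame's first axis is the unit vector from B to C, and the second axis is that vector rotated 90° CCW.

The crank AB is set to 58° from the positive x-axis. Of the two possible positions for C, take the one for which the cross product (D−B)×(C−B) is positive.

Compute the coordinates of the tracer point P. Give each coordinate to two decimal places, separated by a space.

A=(0,0), D=(11.00,0)
B = A + 1.00·(cos58°, sin58°) = (0.5299, 0.8480)
|BD| = 10.5044
circle(B,9.00) ∩ circle(D,9.00): a=5.2522, h=7.3085
  candidates: C₊=(6.3550,7.7087) cross=76.771; C₋=(5.1749,-6.8606) cross=-76.771
  mode + wants cross > 0 → take C=(6.3550,7.7087) (cross=76.771)
ex = (C−B)/|BC| = (0.6472,0.7623); ey = (-0.7623,0.6472)
P = B + -0.83·ex + -3.03·ey = (2.3025,-1.7458)

2.30 -1.75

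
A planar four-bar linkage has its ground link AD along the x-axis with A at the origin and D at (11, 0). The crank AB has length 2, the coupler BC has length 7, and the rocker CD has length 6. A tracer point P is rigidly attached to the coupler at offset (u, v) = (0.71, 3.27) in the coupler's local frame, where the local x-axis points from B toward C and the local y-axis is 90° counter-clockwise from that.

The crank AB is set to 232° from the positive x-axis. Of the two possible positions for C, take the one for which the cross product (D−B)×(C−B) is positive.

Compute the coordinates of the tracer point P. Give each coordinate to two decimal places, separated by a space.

-1.93 1.70

A=(0,0), D=(11.00,0)
B = A + 2.00·(cos232°, sin232°) = (-1.2313, -1.5760)
|BD| = 12.3324
circle(B,7.00) ∩ circle(D,6.00): a=6.6933, h=2.0494
  candidates: C₊=(5.1452,1.3119) cross=25.274; C₋=(5.6690,-2.7532) cross=-25.274
  mode + wants cross > 0 → take C=(5.1452,1.3119) (cross=25.274)
ex = (C−B)/|BC| = (0.9109,0.4126); ey = (-0.4126,0.9109)
P = B + 0.71·ex + 3.27·ey = (-1.9336,1.6956)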